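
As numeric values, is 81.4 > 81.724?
False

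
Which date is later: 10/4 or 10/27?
10/27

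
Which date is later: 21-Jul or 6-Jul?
21-Jul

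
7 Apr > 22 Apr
False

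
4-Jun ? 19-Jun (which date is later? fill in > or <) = <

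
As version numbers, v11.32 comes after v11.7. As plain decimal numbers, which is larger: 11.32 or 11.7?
11.7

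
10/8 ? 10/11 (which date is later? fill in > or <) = <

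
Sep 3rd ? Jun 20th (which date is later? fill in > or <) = >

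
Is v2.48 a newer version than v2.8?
Yes. Version numbers are compared segment by segment as integers, not as decimals: minor version 48 > 8, so v2.48 > v2.8 (even though the decimal 2.48 < 2.8).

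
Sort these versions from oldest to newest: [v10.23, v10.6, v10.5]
[v10.5, v10.6, v10.23]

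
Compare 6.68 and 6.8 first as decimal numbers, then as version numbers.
As decimals: 6.68 < 6.8. As versions: v6.68 > v6.8 (minor version 68 > 8).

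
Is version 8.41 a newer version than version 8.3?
Yes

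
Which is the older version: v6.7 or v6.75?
v6.7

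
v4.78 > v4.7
True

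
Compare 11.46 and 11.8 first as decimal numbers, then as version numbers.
As decimals: 11.46 < 11.8. As versions: v11.46 > v11.8 (minor version 46 > 8).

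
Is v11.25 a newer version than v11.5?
Yes. Version numbers are compared segment by segment as integers, not as decimals: minor version 25 > 5, so v11.25 > v11.5 (even though the decimal 11.25 < 11.5).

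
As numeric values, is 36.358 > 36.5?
False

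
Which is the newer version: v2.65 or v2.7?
v2.65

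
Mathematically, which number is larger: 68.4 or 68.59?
68.59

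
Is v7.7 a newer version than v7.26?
No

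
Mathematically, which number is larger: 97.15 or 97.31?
97.31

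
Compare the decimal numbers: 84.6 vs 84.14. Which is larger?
84.6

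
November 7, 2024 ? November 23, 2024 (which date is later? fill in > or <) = <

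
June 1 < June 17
True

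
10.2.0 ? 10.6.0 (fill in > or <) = <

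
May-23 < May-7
False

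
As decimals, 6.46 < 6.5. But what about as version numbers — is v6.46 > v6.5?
True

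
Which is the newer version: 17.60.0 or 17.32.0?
17.60.0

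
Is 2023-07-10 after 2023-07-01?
Yes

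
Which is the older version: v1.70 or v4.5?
v1.70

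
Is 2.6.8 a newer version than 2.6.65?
No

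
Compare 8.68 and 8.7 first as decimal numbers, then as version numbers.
As decimals: 8.68 < 8.7. As versions: v8.68 > v8.7 (minor version 68 > 7).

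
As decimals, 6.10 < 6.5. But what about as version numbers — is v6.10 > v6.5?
True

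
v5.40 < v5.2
False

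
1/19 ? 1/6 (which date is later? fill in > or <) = >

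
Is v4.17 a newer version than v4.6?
Yes. Version numbers are compared segment by segment as integers, not as decimals: minor version 17 > 6, so v4.17 > v4.6 (even though the decimal 4.17 < 4.6).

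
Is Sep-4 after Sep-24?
No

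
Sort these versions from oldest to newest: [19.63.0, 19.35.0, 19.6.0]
[19.6.0, 19.35.0, 19.63.0]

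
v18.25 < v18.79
True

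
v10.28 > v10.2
True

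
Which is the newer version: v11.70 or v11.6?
v11.70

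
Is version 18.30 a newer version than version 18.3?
Yes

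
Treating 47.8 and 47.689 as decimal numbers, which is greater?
47.8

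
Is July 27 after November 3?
No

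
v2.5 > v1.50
True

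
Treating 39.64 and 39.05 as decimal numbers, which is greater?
39.64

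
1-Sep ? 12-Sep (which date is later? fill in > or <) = <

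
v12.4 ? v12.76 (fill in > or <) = <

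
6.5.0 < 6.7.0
True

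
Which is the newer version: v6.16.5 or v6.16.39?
v6.16.39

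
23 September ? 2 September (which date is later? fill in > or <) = >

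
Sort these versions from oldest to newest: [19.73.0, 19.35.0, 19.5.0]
[19.5.0, 19.35.0, 19.73.0]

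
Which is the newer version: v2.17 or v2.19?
v2.19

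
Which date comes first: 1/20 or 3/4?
1/20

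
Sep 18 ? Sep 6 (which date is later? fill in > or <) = >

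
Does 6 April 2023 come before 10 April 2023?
Yes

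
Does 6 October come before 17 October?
Yes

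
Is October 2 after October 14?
No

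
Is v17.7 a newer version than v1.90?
Yes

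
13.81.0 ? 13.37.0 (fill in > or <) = >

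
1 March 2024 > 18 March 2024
False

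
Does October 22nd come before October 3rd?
No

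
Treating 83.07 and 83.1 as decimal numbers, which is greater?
83.1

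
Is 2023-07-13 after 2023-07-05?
Yes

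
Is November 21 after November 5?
Yes. Day 21 comes after day 5 in November — this is a date comparison, not a decimal one (the decimal 11.21 would be smaller than 11.5).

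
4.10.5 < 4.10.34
True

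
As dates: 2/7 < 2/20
True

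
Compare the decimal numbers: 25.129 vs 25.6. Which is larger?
25.6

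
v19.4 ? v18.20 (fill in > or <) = >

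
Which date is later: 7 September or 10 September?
10 September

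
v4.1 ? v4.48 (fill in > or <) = <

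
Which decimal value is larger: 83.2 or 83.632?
83.632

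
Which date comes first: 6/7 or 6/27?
6/7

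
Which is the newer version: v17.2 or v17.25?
v17.25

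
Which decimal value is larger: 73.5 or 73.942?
73.942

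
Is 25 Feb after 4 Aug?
No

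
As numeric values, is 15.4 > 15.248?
True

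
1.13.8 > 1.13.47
False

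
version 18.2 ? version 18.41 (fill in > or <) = <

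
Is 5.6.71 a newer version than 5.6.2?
Yes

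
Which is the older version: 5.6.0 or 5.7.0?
5.6.0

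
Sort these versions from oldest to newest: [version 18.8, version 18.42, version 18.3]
[version 18.3, version 18.8, version 18.42]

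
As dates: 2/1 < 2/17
True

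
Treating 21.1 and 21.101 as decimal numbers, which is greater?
21.101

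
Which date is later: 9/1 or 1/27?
9/1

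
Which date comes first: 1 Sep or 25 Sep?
1 Sep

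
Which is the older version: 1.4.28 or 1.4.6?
1.4.6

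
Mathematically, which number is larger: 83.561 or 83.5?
83.561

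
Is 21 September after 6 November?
No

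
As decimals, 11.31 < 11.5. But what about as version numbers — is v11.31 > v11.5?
True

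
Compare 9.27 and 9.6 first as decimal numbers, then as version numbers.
As decimals: 9.27 < 9.6. As versions: v9.27 > v9.6 (minor version 27 > 6).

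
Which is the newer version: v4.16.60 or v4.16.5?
v4.16.60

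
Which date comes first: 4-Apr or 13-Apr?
4-Apr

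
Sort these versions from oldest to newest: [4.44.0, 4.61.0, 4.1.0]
[4.1.0, 4.44.0, 4.61.0]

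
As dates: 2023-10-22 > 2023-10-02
True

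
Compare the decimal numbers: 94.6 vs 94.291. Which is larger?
94.6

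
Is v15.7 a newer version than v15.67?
No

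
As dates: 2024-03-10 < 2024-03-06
False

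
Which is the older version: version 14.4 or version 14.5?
version 14.4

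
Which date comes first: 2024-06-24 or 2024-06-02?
2024-06-02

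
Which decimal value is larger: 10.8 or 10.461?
10.8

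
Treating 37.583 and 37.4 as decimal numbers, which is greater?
37.583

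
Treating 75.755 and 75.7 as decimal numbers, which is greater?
75.755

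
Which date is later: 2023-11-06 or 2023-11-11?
2023-11-11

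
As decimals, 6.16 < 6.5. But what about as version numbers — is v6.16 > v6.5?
True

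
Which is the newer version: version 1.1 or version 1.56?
version 1.56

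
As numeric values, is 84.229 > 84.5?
False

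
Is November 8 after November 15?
No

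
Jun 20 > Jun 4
True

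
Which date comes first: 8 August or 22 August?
8 August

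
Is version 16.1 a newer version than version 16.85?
No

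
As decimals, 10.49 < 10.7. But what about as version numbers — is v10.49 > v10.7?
True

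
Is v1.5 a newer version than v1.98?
No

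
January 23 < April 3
True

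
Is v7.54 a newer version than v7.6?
Yes. Version numbers are compared segment by segment as integers, not as decimals: minor version 54 > 6, so v7.54 > v7.6 (even though the decimal 7.54 < 7.6).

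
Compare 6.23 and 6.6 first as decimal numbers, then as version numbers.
As decimals: 6.23 < 6.6. As versions: v6.23 > v6.6 (minor version 23 > 6).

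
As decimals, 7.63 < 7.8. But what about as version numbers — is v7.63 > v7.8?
True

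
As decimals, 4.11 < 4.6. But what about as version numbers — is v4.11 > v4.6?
True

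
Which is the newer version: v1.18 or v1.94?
v1.94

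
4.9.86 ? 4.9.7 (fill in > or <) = >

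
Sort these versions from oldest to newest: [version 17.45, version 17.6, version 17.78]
[version 17.6, version 17.45, version 17.78]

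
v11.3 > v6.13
True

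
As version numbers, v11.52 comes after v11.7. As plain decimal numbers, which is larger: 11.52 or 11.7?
11.7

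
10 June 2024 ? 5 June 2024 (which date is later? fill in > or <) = >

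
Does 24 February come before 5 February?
No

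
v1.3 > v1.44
False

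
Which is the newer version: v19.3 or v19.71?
v19.71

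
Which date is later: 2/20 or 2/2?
2/20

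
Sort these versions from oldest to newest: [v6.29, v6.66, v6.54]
[v6.29, v6.54, v6.66]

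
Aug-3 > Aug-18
False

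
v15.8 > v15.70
False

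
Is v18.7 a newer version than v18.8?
No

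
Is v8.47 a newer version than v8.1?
Yes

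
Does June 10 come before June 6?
No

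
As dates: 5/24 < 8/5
True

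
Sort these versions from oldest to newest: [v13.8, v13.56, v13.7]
[v13.7, v13.8, v13.56]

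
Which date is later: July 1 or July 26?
July 26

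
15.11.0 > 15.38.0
False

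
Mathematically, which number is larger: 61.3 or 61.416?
61.416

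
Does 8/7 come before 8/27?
Yes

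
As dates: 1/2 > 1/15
False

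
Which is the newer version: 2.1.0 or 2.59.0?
2.59.0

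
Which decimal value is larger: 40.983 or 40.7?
40.983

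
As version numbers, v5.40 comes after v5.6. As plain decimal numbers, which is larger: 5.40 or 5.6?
5.6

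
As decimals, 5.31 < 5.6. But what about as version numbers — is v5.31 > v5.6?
True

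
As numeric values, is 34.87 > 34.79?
True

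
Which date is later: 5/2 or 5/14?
5/14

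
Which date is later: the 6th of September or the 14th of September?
the 14th of September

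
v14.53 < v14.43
False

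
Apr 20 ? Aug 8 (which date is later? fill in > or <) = <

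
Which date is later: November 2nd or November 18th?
November 18th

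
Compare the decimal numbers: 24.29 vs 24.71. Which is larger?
24.71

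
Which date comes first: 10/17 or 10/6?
10/6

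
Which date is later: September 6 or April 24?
September 6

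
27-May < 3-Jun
True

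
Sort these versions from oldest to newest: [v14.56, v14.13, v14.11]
[v14.11, v14.13, v14.56]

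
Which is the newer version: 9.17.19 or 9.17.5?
9.17.19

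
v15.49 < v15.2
False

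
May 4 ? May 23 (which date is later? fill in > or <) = <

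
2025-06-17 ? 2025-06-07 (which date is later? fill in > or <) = >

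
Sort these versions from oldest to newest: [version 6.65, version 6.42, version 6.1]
[version 6.1, version 6.42, version 6.65]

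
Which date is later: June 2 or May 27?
June 2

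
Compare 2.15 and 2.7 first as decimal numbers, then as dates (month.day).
As decimals: 2.15 < 2.7. As dates: 2/15 is later than 2/7 (day 15 > day 7).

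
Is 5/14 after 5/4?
Yes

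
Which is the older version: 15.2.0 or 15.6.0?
15.2.0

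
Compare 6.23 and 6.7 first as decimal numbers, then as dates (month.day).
As decimals: 6.23 < 6.7. As dates: 6/23 is later than 6/7 (day 23 > day 7).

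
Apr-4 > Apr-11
False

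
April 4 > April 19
False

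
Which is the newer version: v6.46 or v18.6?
v18.6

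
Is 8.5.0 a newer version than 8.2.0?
Yes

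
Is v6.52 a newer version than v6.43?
Yes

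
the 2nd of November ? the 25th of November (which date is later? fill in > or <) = <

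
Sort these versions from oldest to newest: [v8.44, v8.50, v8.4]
[v8.4, v8.44, v8.50]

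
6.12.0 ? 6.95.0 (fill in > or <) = <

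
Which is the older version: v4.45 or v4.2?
v4.2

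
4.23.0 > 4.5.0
True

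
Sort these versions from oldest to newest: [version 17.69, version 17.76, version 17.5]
[version 17.5, version 17.69, version 17.76]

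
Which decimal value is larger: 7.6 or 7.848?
7.848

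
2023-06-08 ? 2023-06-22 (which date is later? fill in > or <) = <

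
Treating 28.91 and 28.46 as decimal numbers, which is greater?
28.91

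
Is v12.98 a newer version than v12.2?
Yes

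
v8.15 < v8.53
True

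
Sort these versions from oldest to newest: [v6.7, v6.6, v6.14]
[v6.6, v6.7, v6.14]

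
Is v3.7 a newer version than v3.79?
No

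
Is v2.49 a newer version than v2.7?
Yes. Version numbers are compared segment by segment as integers, not as decimals: minor version 49 > 7, so v2.49 > v2.7 (even though the decimal 2.49 < 2.7).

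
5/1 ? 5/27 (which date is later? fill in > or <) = <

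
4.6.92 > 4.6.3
True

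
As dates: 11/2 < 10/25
False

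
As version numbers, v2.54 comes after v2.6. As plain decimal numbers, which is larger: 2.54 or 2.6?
2.6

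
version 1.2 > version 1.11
False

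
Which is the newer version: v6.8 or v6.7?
v6.8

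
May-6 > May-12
False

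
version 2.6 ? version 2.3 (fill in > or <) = >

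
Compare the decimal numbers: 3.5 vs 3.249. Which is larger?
3.5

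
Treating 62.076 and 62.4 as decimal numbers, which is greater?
62.4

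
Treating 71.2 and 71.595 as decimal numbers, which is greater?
71.595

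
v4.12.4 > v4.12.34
False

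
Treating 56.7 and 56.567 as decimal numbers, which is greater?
56.7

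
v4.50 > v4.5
True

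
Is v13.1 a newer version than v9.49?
Yes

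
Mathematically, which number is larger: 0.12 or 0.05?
0.12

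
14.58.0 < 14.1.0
False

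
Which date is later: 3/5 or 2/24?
3/5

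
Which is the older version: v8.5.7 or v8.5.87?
v8.5.7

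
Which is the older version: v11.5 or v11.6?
v11.5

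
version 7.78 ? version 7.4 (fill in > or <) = >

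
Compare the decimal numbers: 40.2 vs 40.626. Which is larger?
40.626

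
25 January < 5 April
True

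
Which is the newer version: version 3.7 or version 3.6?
version 3.7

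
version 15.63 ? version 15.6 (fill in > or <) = >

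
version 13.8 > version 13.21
False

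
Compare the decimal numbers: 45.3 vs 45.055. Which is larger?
45.3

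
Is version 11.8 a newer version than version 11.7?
Yes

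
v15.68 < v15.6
False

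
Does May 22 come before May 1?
No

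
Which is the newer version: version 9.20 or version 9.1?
version 9.20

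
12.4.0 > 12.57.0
False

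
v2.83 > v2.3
True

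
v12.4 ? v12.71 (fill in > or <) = <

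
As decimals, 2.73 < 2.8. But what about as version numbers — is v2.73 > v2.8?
True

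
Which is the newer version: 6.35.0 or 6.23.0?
6.35.0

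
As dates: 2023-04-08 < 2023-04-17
True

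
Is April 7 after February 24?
Yes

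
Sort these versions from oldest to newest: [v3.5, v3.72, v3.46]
[v3.5, v3.46, v3.72]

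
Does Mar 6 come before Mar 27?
Yes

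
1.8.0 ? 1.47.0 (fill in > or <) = <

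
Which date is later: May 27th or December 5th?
December 5th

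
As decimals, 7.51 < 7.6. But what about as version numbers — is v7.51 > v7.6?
True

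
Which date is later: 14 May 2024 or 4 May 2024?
14 May 2024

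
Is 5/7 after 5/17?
No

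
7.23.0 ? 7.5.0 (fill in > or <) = >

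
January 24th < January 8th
False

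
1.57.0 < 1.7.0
False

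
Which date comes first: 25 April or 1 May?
25 April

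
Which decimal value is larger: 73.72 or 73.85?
73.85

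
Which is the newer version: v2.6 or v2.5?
v2.6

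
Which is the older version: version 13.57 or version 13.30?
version 13.30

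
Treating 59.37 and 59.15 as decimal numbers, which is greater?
59.37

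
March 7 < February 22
False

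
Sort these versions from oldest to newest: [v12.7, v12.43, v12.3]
[v12.3, v12.7, v12.43]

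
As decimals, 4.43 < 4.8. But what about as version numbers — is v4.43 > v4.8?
True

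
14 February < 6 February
False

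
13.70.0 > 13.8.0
True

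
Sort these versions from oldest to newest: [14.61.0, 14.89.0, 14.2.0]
[14.2.0, 14.61.0, 14.89.0]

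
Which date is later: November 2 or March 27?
November 2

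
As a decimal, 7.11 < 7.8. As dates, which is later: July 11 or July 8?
July 11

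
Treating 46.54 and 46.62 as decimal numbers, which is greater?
46.62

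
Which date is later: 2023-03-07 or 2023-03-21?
2023-03-21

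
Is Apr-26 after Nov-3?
No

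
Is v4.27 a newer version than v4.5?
Yes. Version numbers are compared segment by segment as integers, not as decimals: minor version 27 > 5, so v4.27 > v4.5 (even though the decimal 4.27 < 4.5).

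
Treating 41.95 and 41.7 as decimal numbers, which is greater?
41.95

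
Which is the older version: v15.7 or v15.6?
v15.6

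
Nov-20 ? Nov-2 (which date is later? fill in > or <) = >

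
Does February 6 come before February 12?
Yes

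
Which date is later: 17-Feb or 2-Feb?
17-Feb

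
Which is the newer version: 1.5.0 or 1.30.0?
1.30.0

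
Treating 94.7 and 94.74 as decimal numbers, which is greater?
94.74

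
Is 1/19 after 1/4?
Yes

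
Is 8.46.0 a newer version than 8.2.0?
Yes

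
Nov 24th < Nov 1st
False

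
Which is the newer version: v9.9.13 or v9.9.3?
v9.9.13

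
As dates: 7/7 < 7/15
True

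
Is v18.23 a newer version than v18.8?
Yes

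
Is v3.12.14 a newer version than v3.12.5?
Yes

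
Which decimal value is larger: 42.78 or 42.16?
42.78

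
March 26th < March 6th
False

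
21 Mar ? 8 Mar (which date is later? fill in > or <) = >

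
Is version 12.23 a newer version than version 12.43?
No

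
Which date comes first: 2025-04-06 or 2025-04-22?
2025-04-06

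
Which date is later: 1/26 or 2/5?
2/5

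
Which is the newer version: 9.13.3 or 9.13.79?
9.13.79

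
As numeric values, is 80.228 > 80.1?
True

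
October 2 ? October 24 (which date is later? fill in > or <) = <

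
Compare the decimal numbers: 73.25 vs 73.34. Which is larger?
73.34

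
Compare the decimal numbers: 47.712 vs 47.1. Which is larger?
47.712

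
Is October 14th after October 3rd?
Yes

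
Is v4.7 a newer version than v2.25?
Yes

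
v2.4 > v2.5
False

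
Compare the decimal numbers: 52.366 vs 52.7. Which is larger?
52.7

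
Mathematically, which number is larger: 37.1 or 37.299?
37.299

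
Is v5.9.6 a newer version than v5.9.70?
No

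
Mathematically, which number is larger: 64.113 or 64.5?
64.5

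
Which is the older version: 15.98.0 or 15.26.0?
15.26.0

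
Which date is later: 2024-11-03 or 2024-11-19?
2024-11-19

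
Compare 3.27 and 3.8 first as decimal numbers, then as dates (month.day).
As decimals: 3.27 < 3.8. As dates: 3/27 is later than 3/8 (day 27 > day 8).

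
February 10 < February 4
False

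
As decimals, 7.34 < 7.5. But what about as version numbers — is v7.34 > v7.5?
True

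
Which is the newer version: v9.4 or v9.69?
v9.69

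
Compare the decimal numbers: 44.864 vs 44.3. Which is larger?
44.864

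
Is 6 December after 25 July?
Yes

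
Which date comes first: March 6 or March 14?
March 6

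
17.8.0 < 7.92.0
False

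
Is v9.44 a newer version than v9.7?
Yes. Version numbers are compared segment by segment as integers, not as decimals: minor version 44 > 7, so v9.44 > v9.7 (even though the decimal 9.44 < 9.7).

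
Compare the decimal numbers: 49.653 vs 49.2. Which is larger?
49.653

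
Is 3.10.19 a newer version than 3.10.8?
Yes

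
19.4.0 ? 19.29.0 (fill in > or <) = <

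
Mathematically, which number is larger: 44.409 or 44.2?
44.409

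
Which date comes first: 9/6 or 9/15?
9/6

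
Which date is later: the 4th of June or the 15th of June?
the 15th of June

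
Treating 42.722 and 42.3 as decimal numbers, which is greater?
42.722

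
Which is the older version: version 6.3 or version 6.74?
version 6.3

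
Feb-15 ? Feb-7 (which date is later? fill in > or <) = >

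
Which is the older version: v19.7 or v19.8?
v19.7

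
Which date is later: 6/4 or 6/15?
6/15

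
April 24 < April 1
False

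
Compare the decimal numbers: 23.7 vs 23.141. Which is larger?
23.7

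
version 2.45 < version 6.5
True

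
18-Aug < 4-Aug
False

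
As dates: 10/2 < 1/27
False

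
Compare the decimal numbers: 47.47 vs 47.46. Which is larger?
47.47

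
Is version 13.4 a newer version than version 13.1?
Yes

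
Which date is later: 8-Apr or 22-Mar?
8-Apr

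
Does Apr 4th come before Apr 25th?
Yes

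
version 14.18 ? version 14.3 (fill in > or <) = >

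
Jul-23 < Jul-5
False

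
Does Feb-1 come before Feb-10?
Yes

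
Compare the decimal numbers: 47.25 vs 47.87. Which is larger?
47.87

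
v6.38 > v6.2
True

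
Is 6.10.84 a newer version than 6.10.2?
Yes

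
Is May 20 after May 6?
Yes. Day 20 comes after day 6 in May — this is a date comparison, not a decimal one (the decimal 5.20 would be smaller than 5.6).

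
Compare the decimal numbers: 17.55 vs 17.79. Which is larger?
17.79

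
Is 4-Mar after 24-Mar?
No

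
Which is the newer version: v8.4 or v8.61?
v8.61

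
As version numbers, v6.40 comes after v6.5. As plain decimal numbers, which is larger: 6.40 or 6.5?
6.5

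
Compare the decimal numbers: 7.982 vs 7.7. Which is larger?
7.982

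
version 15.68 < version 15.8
False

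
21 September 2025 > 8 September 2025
True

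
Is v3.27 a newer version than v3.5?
Yes. Version numbers are compared segment by segment as integers, not as decimals: minor version 27 > 5, so v3.27 > v3.5 (even though the decimal 3.27 < 3.5).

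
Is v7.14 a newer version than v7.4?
Yes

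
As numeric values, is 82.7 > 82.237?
True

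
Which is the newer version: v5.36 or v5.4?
v5.36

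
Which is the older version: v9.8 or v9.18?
v9.8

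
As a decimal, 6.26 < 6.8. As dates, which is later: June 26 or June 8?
June 26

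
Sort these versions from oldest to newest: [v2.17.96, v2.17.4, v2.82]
[v2.17.4, v2.17.96, v2.82]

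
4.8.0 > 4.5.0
True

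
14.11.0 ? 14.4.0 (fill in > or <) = >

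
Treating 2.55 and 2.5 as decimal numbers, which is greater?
2.55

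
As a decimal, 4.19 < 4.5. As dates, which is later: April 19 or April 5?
April 19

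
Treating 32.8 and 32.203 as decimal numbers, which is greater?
32.8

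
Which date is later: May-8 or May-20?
May-20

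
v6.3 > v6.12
False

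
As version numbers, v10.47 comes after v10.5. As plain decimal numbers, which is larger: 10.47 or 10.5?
10.5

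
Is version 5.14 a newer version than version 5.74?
No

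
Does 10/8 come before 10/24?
Yes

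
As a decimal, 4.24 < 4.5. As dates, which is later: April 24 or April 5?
April 24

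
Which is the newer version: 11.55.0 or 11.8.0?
11.55.0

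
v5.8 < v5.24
True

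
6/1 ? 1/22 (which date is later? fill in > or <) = >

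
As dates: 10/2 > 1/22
True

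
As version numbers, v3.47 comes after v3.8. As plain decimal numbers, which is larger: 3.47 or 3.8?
3.8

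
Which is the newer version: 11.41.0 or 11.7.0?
11.41.0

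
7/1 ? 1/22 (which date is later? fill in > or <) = >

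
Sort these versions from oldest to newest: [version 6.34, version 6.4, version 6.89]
[version 6.4, version 6.34, version 6.89]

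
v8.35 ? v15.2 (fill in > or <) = <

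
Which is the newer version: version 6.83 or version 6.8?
version 6.83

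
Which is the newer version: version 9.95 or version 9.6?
version 9.95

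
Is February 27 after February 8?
Yes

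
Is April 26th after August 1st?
No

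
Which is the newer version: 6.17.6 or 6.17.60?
6.17.60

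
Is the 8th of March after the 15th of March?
No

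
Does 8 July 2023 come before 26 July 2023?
Yes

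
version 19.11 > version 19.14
False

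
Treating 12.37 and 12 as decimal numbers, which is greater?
12.37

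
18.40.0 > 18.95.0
False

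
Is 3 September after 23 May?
Yes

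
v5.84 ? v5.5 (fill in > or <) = >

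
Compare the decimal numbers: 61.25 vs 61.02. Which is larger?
61.25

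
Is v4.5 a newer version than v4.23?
No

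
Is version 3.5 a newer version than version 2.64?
Yes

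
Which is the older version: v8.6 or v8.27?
v8.6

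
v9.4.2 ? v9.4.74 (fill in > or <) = <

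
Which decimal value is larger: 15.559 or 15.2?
15.559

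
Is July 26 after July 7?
Yes. Day 26 comes after day 7 in July — this is a date comparison, not a decimal one (the decimal 7.26 would be smaller than 7.7).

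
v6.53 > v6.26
True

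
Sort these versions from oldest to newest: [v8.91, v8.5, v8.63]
[v8.5, v8.63, v8.91]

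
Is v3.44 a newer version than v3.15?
Yes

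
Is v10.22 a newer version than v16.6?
No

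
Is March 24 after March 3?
Yes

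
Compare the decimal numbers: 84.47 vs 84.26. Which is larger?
84.47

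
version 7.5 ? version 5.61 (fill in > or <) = >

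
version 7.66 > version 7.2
True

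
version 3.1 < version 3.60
True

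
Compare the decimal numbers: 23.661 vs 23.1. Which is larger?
23.661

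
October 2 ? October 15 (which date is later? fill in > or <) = <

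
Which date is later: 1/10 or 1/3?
1/10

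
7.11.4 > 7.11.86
False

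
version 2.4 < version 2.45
True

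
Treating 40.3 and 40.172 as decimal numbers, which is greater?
40.3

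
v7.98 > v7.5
True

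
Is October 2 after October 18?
No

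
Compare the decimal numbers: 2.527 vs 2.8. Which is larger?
2.8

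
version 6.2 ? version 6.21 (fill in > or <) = <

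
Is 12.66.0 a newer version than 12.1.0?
Yes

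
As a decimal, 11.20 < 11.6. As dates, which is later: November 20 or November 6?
November 20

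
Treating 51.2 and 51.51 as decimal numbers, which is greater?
51.51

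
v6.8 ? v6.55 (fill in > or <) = <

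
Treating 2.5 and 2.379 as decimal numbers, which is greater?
2.5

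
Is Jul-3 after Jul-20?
No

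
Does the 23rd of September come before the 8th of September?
No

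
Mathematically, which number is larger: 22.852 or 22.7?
22.852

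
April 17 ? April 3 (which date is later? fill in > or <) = >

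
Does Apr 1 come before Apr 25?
Yes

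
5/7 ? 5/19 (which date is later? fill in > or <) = <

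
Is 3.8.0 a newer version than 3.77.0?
No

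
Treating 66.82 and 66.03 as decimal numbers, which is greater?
66.82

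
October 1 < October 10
True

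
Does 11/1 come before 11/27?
Yes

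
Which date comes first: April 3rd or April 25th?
April 3rd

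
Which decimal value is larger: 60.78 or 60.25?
60.78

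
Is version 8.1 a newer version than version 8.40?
No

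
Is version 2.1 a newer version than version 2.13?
No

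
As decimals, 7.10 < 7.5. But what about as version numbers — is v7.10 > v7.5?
True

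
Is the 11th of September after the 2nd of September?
Yes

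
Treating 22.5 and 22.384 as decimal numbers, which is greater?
22.5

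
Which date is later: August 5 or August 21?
August 21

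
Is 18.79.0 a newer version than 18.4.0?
Yes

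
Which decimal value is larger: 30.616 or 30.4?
30.616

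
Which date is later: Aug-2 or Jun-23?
Aug-2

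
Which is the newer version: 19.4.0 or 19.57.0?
19.57.0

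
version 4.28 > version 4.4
True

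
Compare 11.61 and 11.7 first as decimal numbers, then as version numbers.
As decimals: 11.61 < 11.7. As versions: v11.61 > v11.7 (minor version 61 > 7).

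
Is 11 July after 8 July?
Yes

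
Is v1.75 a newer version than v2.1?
No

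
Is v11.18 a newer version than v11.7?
Yes. Version numbers are compared segment by segment as integers, not as decimals: minor version 18 > 7, so v11.18 > v11.7 (even though the decimal 11.18 < 11.7).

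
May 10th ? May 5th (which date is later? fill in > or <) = >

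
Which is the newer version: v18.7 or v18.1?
v18.7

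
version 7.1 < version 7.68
True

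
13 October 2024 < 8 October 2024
False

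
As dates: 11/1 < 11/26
True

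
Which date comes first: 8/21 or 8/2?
8/2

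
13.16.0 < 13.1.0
False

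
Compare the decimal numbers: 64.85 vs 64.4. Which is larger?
64.85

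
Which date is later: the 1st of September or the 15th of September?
the 15th of September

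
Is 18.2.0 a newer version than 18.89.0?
No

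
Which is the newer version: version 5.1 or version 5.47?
version 5.47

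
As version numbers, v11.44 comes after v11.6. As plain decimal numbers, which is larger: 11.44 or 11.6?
11.6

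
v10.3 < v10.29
True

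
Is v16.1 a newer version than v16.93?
No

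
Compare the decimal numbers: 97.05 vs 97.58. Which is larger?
97.58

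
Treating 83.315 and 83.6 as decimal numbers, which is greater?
83.6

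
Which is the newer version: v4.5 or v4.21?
v4.21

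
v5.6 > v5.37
False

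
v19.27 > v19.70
False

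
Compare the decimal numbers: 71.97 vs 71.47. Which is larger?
71.97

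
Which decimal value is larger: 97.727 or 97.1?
97.727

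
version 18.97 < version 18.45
False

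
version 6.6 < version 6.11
True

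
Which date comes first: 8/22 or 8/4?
8/4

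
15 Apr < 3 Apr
False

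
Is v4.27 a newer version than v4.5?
Yes. Version numbers are compared segment by segment as integers, not as decimals: minor version 27 > 5, so v4.27 > v4.5 (even though the decimal 4.27 < 4.5).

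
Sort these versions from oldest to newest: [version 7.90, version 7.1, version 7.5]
[version 7.1, version 7.5, version 7.90]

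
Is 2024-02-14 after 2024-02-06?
Yes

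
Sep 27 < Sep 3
False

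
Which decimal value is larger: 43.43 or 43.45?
43.45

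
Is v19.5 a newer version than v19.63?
No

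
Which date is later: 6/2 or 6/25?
6/25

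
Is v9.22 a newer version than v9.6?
Yes. Version numbers are compared segment by segment as integers, not as decimals: minor version 22 > 6, so v9.22 > v9.6 (even though the decimal 9.22 < 9.6).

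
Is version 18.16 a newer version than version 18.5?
Yes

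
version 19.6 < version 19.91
True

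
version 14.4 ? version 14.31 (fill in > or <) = <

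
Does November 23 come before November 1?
No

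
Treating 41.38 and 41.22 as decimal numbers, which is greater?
41.38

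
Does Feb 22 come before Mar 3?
Yes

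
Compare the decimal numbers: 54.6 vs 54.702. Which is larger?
54.702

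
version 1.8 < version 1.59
True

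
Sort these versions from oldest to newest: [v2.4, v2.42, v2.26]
[v2.4, v2.26, v2.42]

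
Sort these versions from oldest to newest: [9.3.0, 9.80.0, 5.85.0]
[5.85.0, 9.3.0, 9.80.0]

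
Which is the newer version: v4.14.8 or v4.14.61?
v4.14.61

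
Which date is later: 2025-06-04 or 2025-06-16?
2025-06-16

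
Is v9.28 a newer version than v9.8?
Yes. Version numbers are compared segment by segment as integers, not as decimals: minor version 28 > 8, so v9.28 > v9.8 (even though the decimal 9.28 < 9.8).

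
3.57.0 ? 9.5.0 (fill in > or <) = <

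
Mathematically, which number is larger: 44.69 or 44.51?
44.69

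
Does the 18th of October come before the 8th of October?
No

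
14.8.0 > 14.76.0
False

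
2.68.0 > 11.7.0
False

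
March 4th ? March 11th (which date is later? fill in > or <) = <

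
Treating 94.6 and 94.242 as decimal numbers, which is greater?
94.6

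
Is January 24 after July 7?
No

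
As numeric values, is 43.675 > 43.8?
False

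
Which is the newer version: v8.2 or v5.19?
v8.2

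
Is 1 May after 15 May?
No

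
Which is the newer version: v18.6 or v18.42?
v18.42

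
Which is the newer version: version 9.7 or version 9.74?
version 9.74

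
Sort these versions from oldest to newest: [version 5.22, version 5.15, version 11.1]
[version 5.15, version 5.22, version 11.1]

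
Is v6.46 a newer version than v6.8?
Yes. Version numbers are compared segment by segment as integers, not as decimals: minor version 46 > 8, so v6.46 > v6.8 (even though the decimal 6.46 < 6.8).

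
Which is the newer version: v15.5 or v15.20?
v15.20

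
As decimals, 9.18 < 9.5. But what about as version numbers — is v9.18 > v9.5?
True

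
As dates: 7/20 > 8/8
False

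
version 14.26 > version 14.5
True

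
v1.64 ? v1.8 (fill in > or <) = >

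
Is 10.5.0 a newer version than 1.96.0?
Yes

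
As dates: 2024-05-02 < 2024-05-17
True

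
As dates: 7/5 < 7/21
True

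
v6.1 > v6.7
False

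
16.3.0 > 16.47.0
False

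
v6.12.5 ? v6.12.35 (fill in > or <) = <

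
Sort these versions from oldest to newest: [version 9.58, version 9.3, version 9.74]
[version 9.3, version 9.58, version 9.74]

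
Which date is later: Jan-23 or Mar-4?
Mar-4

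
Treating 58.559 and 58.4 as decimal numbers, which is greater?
58.559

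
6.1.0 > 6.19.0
False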